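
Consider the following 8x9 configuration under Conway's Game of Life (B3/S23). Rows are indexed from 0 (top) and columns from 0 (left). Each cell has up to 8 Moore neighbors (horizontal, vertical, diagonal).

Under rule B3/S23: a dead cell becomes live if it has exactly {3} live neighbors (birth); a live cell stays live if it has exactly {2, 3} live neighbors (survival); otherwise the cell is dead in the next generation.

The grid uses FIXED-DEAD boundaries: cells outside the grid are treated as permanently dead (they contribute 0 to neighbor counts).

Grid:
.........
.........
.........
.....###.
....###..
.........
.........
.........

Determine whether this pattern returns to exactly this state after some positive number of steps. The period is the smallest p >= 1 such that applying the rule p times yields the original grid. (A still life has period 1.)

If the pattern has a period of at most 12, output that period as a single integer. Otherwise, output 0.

Simulating and comparing each generation to the original:
Gen 0 (original, given above): 6 live cells
Gen 1: 6 live cells, differs from original
Gen 2: 6 live cells, MATCHES original -> period = 2

Answer: 2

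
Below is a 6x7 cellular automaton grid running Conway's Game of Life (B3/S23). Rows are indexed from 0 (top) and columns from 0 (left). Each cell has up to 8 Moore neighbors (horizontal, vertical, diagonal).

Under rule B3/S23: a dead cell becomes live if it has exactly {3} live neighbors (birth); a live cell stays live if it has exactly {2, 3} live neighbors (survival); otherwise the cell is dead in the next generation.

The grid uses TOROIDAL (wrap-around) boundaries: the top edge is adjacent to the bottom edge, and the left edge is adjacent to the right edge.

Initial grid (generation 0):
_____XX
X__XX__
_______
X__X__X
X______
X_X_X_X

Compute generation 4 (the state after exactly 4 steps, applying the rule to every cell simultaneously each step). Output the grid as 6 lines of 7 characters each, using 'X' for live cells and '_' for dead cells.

Simulating step by step:
Generation 0 (given above): 13 live cells
Generation 1: 14 live cells
_X_____
____XXX
X__XX_X
X_____X
___X_X_
XX_____
Generation 2: 14 live cells
_X___XX
___XX_X
___XX__
X__X___
_X_____
XXX____
Generation 3: 16 live cells
_X_XXXX
X_XX__X
__X__X_
__XXX__
_______
__X___X
Generation 4: 14 live cells
(generation 4 grid is the final answer)

Answer: _X__X__
X______
_____XX
__XXX__
__X____
X_XXX_X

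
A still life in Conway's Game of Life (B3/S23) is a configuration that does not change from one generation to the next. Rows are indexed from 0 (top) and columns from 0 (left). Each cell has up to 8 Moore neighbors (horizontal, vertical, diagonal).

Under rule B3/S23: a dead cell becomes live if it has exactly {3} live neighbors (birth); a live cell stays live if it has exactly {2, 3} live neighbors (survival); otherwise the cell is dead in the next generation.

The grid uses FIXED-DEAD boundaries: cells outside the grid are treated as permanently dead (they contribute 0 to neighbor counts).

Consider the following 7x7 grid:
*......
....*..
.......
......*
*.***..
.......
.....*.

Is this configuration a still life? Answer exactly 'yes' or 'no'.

Answer: no

Derivation:
Compute generation 1 and compare to generation 0 (given above):
Generation 1:
.......
.......
.......
...*...
...*...
...**..
.......
Cell (0,0) differs: gen0=1 vs gen1=0 -> NOT a still life.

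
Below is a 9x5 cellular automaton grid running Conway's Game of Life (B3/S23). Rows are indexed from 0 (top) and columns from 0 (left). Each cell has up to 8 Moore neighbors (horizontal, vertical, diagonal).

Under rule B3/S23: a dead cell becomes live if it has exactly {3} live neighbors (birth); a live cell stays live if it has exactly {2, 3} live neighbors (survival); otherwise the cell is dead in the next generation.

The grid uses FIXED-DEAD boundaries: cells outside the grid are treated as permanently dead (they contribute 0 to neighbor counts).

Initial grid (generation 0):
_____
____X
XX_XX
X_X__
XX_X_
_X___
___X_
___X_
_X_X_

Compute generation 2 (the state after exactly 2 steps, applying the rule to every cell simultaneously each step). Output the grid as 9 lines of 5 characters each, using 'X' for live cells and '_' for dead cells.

Simulating step by step:
Generation 0 (given above): 15 live cells
Generation 1: 15 live cells
_____
___XX
XXXXX
____X
X____
XX___
__X__
___XX
__X__
Generation 2: 17 live cells
(generation 2 grid is the final answer)

Answer: _____
_X__X
_XX__
X_X_X
XX___
XX___
_XXX_
__XX_
___X_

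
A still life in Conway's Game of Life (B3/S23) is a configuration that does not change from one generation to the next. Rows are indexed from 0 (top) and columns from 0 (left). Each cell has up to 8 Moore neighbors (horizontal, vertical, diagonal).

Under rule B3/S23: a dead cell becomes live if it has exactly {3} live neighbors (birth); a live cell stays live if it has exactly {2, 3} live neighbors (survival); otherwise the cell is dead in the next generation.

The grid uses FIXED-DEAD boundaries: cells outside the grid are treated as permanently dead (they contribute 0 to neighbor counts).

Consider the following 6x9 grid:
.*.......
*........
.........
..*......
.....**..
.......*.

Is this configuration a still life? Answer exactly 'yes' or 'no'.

Compute generation 1 and compare to generation 0 (given above):
Generation 1:
.........
.........
.........
.........
......*..
......*..
Cell (0,1) differs: gen0=1 vs gen1=0 -> NOT a still life.

Answer: no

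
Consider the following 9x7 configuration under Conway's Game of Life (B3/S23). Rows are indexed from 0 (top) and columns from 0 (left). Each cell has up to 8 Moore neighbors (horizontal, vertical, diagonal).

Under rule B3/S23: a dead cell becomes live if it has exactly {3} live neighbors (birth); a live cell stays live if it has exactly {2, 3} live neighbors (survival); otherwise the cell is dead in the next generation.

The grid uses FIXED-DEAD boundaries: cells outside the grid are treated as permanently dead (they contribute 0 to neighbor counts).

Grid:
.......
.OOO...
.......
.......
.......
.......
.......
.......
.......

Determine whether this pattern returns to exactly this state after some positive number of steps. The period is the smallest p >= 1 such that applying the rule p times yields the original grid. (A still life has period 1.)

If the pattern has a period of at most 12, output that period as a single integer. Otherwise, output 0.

Answer: 2

Derivation:
Simulating and comparing each generation to the original:
Gen 0 (original, given above): 3 live cells
Gen 1: 3 live cells, differs from original
Gen 2: 3 live cells, MATCHES original -> period = 2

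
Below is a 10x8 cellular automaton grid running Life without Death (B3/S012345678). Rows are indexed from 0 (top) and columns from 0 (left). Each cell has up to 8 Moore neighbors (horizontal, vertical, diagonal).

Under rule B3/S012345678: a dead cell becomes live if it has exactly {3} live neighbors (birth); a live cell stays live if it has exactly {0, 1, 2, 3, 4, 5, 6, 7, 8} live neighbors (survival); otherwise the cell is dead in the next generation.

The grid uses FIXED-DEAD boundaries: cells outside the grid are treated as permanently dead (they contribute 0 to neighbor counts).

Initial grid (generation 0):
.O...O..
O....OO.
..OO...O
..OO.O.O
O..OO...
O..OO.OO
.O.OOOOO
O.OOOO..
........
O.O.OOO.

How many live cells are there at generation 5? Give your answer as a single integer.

Simulating step by step:
Generation 0 (given above): 36 live cells
Generation 1: 51 live cells
.O...OO.
OOO.OOO.
.OOO.O.O
.OOO.OOO
OO.OO..O
OO.OO.OO
OO.OOOOO
OOOOOO..
..O...O.
O.O.OOO.
Generation 2: 59 live cells
OOO.OOO.
OOO.OOOO
.OOO.O.O
.OOO.OOO
OO.OO..O
OO.OO.OO
OO.OOOOO
OOOOOO.O
O.O...O.
OOOOOOO.
Generation 3: 61 live cells
OOO.OOOO
OOO.OOOO
.OOO.O.O
.OOO.OOO
OO.OO..O
OO.OO.OO
OO.OOOOO
OOOOOO.O
O.O...OO
OOOOOOO.
Generation 4: 62 live cells
OOO.OOOO
OOO.OOOO
.OOO.O.O
.OOO.OOO
OO.OO..O
OO.OO.OO
OO.OOOOO
OOOOOO.O
O.O...OO
OOOOOOOO
Generation 5: 62 live cells
OOO.OOOO
OOO.OOOO
.OOO.O.O
.OOO.OOO
OO.OO..O
OO.OO.OO
OO.OOOOO
OOOOOO.O
O.O...OO
OOOOOOOO
Population at generation 5: 62

Answer: 62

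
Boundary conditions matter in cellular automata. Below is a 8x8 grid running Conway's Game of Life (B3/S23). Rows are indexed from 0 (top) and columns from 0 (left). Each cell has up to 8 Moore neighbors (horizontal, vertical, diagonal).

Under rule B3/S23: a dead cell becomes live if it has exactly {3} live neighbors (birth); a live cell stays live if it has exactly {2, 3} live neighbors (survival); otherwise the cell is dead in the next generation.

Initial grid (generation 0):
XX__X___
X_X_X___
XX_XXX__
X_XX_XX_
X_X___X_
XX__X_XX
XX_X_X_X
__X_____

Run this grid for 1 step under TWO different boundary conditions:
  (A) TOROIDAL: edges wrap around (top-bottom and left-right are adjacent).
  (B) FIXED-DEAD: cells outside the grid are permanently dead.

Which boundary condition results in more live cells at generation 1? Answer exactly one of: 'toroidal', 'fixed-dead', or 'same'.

Under TOROIDAL boundary, generation 1:
X_X_____
__X____X
X_____X_
X_____X_
__X_X___
___XX___
___XXX__
__XXX__X
Population = 19

Under FIXED-DEAD boundary, generation 1:
XX_X____
__X_____
X_____X_
X_____X_
X_X_X___
___XX__X
X__XXX_X
_XX_____
Population = 21

Comparison: toroidal=19, fixed-dead=21 -> fixed-dead

Answer: fixed-dead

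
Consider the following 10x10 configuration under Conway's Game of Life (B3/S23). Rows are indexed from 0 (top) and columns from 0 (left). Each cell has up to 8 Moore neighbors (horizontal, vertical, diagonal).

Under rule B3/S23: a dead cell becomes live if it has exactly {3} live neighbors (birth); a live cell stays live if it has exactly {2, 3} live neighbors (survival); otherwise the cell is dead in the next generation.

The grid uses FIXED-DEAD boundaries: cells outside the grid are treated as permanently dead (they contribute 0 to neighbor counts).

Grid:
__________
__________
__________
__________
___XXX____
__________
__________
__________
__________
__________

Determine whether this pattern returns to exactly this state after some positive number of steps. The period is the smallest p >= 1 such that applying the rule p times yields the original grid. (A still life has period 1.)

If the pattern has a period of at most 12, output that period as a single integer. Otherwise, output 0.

Simulating and comparing each generation to the original:
Gen 0 (original, given above): 3 live cells
Gen 1: 3 live cells, differs from original
Gen 2: 3 live cells, MATCHES original -> period = 2

Answer: 2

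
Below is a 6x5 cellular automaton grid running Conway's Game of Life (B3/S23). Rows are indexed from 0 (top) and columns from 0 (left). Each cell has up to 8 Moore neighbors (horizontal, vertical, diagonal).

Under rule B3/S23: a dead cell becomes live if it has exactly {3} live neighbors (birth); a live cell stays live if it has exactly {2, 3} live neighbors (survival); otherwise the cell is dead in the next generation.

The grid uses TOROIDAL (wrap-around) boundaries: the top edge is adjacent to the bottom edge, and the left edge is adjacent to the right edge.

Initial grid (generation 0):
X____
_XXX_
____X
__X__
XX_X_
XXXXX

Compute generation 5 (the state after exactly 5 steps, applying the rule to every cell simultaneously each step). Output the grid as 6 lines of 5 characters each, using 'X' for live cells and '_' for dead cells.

Simulating step by step:
Generation 0 (given above): 14 live cells
Generation 1: 12 live cells
_____
XXXXX
_X___
XXXXX
_____
___X_
Generation 2: 14 live cells
XX___
XXXXX
_____
XXXXX
XX___
_____
Generation 3: 8 live cells
___X_
__XXX
_____
__XXX
___X_
_____
Generation 4: 12 live cells
__XXX
__XXX
_____
__XXX
__XXX
_____
Generation 5: 8 live cells
(generation 5 grid is the final answer)

Answer: __X_X
__X_X
_____
__X_X
__X_X
_____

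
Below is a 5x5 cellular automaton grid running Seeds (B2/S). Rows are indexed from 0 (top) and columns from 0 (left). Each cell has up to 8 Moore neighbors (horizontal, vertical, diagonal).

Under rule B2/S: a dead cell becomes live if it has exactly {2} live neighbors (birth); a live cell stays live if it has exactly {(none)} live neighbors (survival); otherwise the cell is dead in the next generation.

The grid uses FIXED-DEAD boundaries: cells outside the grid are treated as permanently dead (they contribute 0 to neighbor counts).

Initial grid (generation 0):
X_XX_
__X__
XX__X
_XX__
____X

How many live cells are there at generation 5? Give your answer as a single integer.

Simulating step by step:
Generation 0 (given above): 10 live cells
Generation 1: 5 live cells
_____
____X
_____
____X
_XXX_
Generation 2: 4 live cells
_____
_____
___XX
_X___
____X
Generation 3: 4 live cells
_____
___XX
__X__
__X__
_____
Generation 4: 7 live cells
___XX
__X__
_X__X
_X_X_
_____
Generation 5: 6 live cells
__X__
_X___
X____
X___X
__X__
Population at generation 5: 6

Answer: 6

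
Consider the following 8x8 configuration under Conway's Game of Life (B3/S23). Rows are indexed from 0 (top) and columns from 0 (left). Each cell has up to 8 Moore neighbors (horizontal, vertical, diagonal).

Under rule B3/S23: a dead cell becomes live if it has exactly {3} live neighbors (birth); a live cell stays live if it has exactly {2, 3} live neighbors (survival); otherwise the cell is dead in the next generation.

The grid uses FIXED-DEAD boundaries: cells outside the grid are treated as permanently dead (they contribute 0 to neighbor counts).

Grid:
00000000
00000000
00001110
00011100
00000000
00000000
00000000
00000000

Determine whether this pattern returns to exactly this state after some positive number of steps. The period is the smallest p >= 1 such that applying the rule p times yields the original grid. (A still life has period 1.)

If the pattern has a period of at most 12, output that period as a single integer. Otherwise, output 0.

Answer: 2

Derivation:
Simulating and comparing each generation to the original:
Gen 0 (original, given above): 6 live cells
Gen 1: 6 live cells, differs from original
Gen 2: 6 live cells, MATCHES original -> period = 2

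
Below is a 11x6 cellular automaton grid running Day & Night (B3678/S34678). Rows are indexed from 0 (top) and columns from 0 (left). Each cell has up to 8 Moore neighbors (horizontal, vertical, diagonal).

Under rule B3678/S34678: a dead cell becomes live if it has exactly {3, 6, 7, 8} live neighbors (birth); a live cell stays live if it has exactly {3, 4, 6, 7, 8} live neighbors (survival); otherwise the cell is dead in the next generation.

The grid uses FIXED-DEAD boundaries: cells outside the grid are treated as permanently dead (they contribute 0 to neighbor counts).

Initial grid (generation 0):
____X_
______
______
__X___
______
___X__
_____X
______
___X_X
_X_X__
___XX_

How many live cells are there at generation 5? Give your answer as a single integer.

Simulating step by step:
Generation 0 (given above): 10 live cells
Generation 1: 5 live cells
______
______
______
______
______
______
______
____X_
__X_X_
___X__
__X___
Generation 2: 3 live cells
______
______
______
______
______
______
______
___X__
______
__XX__
______
Generation 3: 2 live cells
______
______
______
______
______
______
______
______
__XX__
______
______
Generation 4: 0 live cells
______
______
______
______
______
______
______
______
______
______
______
Generation 5: 0 live cells
______
______
______
______
______
______
______
______
______
______
______
Population at generation 5: 0

Answer: 0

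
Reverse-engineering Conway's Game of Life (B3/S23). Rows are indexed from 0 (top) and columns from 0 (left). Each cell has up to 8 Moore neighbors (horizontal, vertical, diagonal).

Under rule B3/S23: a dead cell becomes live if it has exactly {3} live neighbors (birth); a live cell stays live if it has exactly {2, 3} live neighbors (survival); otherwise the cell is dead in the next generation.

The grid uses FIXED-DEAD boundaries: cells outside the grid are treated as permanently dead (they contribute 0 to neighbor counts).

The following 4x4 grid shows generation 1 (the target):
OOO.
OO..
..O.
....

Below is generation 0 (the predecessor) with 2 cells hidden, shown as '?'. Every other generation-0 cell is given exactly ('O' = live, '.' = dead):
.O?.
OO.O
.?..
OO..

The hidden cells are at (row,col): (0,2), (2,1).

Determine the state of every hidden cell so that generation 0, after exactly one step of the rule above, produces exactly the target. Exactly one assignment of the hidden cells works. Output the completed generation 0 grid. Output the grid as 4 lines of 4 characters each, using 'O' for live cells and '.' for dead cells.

Answer: .OO.
OO.O
....
OO..

Derivation:
Hidden generation-0 cells (in order): (0,2), (2,1).
A hidden cell only influences target cells in its own 3x3 neighborhood. Try each of the 2^2 = 4 assignments, step the completed generation 0 forward once under B3/S23, and compare with the target:
  (0,2)=. (2,1)=. -> step gives (1,2)='O' but target has '.' -> reject
  (0,2)=. (2,1)=O -> step gives (2,2)='.' but target has 'O' -> reject
  (0,2)=O (2,1)=. -> step reproduces the target at every cell -> ACCEPT
  (0,2)=O (2,1)=O -> step gives (1,1)='.' but target has 'O' -> reject
Unique solution: (0,2)=live, (2,1)=dead.
Check: live-neighbor counts of every cell in the completed generation 0:
3332
2341
4431
1110
Applying B3/S23 to generation 0 with these counts gives:
OOO.
OO..
..O.
....
which matches the target exactly.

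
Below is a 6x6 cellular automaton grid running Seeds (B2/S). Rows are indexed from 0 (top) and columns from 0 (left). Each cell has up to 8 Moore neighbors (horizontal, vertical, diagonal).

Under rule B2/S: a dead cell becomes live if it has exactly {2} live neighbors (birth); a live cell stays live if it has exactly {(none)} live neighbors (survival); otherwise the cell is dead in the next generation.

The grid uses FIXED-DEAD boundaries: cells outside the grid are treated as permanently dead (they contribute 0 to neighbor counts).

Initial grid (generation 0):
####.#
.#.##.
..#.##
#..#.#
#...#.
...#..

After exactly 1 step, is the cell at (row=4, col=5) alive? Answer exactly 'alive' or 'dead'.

Answer: alive

Derivation:
Simulating step by step:
Generation 0 (given above): 17 live cells
Generation 1: 6 live cells
......
......
#.....
..#...
.##..#
....#.

Cell (4,5) at generation 1: 1 -> alive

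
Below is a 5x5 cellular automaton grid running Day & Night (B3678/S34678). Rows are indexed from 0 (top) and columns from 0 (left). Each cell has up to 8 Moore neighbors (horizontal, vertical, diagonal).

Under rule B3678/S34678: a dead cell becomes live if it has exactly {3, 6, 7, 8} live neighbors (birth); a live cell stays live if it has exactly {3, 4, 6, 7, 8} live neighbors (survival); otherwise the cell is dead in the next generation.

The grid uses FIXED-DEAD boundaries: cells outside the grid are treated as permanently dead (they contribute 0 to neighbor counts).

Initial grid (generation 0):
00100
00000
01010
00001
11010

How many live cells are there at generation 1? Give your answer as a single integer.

Answer: 4

Derivation:
Simulating step by step:
Generation 0 (given above): 7 live cells
Generation 1: 4 live cells
00000
00100
00000
11010
00000
Population at generation 1: 4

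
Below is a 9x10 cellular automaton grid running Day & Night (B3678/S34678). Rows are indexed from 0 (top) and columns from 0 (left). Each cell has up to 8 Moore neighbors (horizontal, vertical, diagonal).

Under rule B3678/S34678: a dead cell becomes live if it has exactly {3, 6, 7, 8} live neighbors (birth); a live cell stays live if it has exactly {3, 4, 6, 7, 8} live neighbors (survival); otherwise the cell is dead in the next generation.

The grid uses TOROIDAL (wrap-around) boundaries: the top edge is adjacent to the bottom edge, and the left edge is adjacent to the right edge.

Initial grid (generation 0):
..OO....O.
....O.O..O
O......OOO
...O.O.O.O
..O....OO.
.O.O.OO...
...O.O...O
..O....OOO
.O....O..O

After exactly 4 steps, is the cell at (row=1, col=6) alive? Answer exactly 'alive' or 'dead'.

Answer: dead

Derivation:
Simulating step by step:
Generation 0 (given above): 31 live cells
Generation 1: 32 live cells
O....O.O.O
O..O.....O
O...OO.O.O
O......OOO
..OO.O.OO.
......OOO.
O......O..
......O.OO
O..O.....O
Generation 2: 25 live cells
.O..O.....
.O...O....
.O....O.OO
OO.O.O.OO.
.......OO.
......O.OO
..........
.......OOO
O.....OO..
Generation 3: 19 live cells
O....OO...
..O.......
.O..OOO.OO
O.O.......
O.........
........O.
..........
......OOO.
.......O.O
Generation 4: 18 live cells
..........
OO..O..O.O
OOOO......
O....O....
.O.......O
..........
........O.
.......OO.
.....O.O..

Cell (1,6) at generation 4: 0 -> dead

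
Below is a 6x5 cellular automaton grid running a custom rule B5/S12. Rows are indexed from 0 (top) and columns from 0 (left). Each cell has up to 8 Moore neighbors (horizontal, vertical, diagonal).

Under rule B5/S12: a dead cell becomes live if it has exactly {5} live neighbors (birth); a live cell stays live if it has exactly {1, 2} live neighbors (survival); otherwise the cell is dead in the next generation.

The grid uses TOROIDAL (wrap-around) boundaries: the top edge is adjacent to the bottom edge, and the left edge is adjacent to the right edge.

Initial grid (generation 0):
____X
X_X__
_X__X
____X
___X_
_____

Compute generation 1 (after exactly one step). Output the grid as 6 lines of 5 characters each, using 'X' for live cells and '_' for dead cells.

Answer: ____X
__X__
_X__X
____X
___X_
_____

Derivation:
Simulating step by step:
Generation 0 (given above): 7 live cells
Generation 1: 6 live cells
(generation 1 grid is the final answer)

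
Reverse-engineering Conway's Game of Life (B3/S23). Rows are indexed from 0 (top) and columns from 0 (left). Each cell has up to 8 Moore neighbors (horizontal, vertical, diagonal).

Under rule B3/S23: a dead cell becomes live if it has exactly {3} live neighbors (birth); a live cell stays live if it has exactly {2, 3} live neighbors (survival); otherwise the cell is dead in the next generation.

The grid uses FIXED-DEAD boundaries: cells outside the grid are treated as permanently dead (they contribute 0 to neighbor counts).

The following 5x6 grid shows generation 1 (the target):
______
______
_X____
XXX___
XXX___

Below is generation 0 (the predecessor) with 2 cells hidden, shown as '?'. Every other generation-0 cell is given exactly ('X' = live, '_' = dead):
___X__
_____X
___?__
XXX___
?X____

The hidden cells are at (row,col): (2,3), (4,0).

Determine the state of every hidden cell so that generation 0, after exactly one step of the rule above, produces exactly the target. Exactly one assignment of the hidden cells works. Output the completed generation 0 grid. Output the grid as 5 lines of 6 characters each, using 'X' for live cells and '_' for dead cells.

Hidden generation-0 cells (in order): (2,3), (4,0).
A hidden cell only influences target cells in its own 3x3 neighborhood. Try each of the 2^2 = 4 assignments, step the completed generation 0 forward once under B3/S23, and compare with the target:
  (2,3)=_ (4,0)=_ -> step reproduces the target at every cell -> ACCEPT
  (2,3)=_ (4,0)=X -> step gives (3,1)='_' but target has 'X' -> reject
  (2,3)=X (4,0)=_ -> step gives (1,4)='X' but target has '_' -> reject
  (2,3)=X (4,0)=X -> step gives (1,4)='X' but target has '_' -> reject
Unique solution: (2,3)=dead, (4,0)=dead.
Check: live-neighbor counts of every cell in the completed generation 0:
001021
001120
232111
232100
333100
Applying B3/S23 to generation 0 with these counts gives:
______
______
_X____
XXX___
XXX___
which matches the target exactly.

Answer: ___X__
_____X
______
XXX___
_X____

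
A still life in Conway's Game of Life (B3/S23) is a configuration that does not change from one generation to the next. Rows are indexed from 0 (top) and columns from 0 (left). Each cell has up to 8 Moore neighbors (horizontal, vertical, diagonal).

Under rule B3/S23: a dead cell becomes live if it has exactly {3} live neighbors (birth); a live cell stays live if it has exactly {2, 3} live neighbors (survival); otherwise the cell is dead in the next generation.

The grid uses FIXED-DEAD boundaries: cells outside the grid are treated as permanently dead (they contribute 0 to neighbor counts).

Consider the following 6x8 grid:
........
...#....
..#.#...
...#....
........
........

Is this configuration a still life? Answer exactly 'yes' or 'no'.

Answer: yes

Derivation:
Compute generation 1 and compare to generation 0 (given above):
Generation 1:
........
...#....
..#.#...
...#....
........
........
The grids are IDENTICAL -> still life.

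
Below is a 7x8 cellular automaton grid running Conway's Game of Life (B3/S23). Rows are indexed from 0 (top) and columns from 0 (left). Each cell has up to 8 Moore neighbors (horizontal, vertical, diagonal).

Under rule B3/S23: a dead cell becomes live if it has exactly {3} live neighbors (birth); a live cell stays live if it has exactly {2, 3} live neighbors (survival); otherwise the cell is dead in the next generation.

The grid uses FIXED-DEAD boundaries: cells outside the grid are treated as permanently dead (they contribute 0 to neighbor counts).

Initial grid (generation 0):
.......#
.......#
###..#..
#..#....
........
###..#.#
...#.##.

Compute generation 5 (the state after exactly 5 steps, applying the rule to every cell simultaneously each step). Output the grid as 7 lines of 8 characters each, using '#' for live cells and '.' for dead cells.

Answer: ........
#.#.....
#.##....
#.......
#.......
#..#....
.###....

Derivation:
Simulating step by step:
Generation 0 (given above): 16 live cells
Generation 1: 18 live cells
........
.#....#.
###.....
#.#.....
#.#.....
.##.##..
.##.###.
Generation 2: 17 live cells
........
###.....
#.#.....
#.##....
#.#.....
#...#.#.
.##.#.#.
Generation 3: 13 live cells
.#......
#.#.....
#.......
#.##....
#.#.....
#.#.....
.#.#....
Generation 4: 15 live cells
.#......
#.......
#.##....
#.##....
#.#.....
#.##....
.##.....
Generation 5: 12 live cells
(generation 5 grid is the final answer)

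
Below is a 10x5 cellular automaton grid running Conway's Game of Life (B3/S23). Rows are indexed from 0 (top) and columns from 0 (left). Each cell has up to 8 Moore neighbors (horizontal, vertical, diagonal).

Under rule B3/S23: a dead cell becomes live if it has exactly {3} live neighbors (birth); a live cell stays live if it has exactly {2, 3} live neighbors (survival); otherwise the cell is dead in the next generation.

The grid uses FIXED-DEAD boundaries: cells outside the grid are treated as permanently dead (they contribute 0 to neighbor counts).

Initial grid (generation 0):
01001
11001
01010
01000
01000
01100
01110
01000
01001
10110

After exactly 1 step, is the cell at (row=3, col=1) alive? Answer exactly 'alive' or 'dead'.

Simulating step by step:
Generation 0 (given above): 20 live cells
Generation 1: 24 live cells
11000
11011
01000
11000
11000
10010
10010
11010
11010
01110

Cell (3,1) at generation 1: 1 -> alive

Answer: alive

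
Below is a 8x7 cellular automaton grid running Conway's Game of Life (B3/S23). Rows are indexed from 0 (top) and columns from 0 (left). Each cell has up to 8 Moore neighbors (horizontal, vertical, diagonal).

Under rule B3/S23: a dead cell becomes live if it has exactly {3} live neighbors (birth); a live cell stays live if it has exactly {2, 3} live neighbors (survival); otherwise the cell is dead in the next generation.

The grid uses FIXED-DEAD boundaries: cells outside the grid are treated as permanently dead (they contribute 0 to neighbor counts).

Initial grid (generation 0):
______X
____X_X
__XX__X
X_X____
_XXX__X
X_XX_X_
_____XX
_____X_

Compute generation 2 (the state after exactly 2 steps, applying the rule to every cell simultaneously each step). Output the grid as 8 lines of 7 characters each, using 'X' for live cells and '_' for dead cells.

Answer: _______
___X_XX
__XXX__
_XXXX__
____X__
_____XX
_______
_____XX

Derivation:
Simulating step by step:
Generation 0 (given above): 19 live cells
Generation 1: 15 live cells
_____X_
___X__X
_XXX_X_
_______
X___X__
___X_X_
_____XX
_____XX
Generation 2: 15 live cells
(generation 2 grid is the final answer)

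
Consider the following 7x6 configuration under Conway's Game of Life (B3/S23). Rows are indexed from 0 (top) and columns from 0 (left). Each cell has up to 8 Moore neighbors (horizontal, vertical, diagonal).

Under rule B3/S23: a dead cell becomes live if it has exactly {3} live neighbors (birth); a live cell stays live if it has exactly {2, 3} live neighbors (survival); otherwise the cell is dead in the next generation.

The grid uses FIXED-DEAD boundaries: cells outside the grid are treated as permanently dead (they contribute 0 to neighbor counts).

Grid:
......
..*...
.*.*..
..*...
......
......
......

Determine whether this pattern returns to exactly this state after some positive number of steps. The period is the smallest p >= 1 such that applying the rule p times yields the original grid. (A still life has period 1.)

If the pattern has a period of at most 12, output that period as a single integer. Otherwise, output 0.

Answer: 1

Derivation:
Simulating and comparing each generation to the original:
Gen 0 (original, given above): 4 live cells
Gen 1: 4 live cells, MATCHES original -> period = 1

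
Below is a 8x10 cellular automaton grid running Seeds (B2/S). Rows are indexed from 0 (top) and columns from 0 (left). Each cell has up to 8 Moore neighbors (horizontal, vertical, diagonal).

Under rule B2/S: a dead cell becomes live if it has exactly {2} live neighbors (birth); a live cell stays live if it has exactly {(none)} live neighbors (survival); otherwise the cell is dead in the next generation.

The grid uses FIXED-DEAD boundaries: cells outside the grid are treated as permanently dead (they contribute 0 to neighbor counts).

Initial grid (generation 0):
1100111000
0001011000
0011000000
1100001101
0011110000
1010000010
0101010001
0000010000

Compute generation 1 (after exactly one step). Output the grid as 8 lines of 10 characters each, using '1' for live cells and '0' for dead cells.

Answer: 0011000100
1000000100
1000000010
0000000010
0000000001
0000001001
1000001010
0010001000

Derivation:
Simulating step by step:
Generation 0 (given above): 27 live cells
Generation 1: 16 live cells
(generation 1 grid is the final answer)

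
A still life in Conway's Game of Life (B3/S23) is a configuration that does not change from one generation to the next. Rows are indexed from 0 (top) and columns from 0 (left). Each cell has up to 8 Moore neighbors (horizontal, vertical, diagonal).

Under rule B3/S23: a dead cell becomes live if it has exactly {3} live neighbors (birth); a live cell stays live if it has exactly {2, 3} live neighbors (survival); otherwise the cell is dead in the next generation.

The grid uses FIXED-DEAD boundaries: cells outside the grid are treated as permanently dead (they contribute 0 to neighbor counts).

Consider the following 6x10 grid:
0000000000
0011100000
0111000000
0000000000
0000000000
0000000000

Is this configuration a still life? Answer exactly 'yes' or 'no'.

Answer: no

Derivation:
Compute generation 1 and compare to generation 0 (given above):
Generation 1:
0001000000
0100100000
0100100000
0010000000
0000000000
0000000000
Cell (0,3) differs: gen0=0 vs gen1=1 -> NOT a still life.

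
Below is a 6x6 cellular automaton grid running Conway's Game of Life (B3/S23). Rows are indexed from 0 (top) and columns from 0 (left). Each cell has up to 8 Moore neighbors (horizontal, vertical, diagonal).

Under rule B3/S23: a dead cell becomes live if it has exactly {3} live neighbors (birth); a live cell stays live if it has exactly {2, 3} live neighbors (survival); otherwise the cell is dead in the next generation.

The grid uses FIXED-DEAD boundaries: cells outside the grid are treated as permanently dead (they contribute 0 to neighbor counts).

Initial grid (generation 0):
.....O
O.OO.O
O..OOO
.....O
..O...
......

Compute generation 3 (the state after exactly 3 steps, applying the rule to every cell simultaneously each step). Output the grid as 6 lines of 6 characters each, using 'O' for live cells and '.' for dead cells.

Simulating step by step:
Generation 0 (given above): 11 live cells
Generation 1: 11 live cells
....O.
.OOO.O
.OOO.O
...O.O
......
......
Generation 2: 8 live cells
..OOO.
.O...O
.O...O
...O..
......
......
Generation 3: 8 live cells
(generation 3 grid is the final answer)

Answer: ..OOO.
.O.O.O
..O.O.
......
......
......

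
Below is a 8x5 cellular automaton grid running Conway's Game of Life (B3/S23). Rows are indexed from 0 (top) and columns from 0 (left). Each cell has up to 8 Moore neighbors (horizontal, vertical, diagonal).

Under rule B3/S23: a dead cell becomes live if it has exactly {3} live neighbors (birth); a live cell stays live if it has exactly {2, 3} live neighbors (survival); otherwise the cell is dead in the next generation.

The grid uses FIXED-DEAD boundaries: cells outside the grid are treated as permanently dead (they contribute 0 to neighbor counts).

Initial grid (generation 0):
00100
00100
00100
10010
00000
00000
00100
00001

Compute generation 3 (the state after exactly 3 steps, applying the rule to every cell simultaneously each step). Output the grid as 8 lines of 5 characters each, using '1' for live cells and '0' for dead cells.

Answer: 00100
01010
01010
00100
00000
00000
00000
00000

Derivation:
Simulating step by step:
Generation 0 (given above): 7 live cells
Generation 1: 6 live cells
00000
01110
01110
00000
00000
00000
00000
00000
Generation 2: 6 live cells
00100
01010
01010
00100
00000
00000
00000
00000
Generation 3: 6 live cells
(generation 3 grid is the final answer)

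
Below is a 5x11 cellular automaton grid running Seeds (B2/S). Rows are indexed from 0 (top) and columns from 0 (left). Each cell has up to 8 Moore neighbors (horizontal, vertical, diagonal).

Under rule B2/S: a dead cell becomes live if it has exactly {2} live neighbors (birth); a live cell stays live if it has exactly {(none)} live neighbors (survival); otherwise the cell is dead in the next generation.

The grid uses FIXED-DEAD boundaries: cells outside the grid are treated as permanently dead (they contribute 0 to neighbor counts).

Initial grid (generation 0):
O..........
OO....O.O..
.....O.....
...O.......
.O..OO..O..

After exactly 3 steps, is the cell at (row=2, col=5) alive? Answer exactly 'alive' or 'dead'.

Answer: alive

Derivation:
Simulating step by step:
Generation 0 (given above): 11 live cells
Generation 1: 13 live cells
.......O...
.....O.O...
OOO.O.OO...
..O...O....
..OO.......
Generation 2: 9 live cells
........O..
O.OOO......
........O..
O...O......
.O.........
Generation 3: 12 live cells
.OO.O......
.O.....OOO.
O.O..O.....
.O.........
O..........

Cell (2,5) at generation 3: 1 -> alive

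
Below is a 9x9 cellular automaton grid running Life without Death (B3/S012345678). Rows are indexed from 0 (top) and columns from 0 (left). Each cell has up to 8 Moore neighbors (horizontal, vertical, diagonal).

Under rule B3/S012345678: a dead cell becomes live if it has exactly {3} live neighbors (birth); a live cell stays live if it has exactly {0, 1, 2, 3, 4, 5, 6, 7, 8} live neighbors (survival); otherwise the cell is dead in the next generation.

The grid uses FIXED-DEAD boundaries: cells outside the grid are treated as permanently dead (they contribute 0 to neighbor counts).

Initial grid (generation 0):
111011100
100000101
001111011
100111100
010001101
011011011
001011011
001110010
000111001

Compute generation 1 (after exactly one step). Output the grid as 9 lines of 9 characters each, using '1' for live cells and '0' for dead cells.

Answer: 111011110
100000101
011111011
110111101
110001101
011011011
001011011
001110010
001111001

Derivation:
Simulating step by step:
Generation 0 (given above): 43 live cells
Generation 1: 49 live cells
(generation 1 grid is the final answer)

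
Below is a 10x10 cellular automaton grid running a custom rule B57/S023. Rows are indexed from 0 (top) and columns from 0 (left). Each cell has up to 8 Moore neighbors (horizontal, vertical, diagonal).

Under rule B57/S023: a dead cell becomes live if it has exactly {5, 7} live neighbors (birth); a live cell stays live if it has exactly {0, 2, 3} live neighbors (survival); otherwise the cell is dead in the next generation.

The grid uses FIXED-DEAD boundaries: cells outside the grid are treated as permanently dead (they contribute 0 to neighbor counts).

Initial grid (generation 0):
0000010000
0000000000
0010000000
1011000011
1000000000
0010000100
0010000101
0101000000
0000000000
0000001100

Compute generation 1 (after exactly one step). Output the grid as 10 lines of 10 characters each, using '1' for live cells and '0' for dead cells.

Answer: 0000010000
0000000000
0010000000
0011000000
0000000000
0000000000
0010000001
0000000000
0000000000
0000000000

Derivation:
Simulating step by step:
Generation 0 (given above): 17 live cells
Generation 1: 6 live cells
(generation 1 grid is the final answer)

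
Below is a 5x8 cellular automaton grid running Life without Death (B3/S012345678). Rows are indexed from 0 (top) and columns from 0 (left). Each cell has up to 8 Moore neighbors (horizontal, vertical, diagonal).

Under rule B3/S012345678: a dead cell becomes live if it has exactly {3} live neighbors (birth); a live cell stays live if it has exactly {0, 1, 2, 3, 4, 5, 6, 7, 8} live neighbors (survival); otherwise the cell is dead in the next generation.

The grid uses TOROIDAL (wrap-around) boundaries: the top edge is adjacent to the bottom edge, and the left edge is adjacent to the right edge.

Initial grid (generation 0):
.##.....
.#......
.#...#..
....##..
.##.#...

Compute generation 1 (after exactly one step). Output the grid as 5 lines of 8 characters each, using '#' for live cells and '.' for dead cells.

Simulating step by step:
Generation 0 (given above): 10 live cells
Generation 1: 18 live cells
(generation 1 grid is the final answer)

Answer: ####....
##......
.#..##..
.#####..
.##.##..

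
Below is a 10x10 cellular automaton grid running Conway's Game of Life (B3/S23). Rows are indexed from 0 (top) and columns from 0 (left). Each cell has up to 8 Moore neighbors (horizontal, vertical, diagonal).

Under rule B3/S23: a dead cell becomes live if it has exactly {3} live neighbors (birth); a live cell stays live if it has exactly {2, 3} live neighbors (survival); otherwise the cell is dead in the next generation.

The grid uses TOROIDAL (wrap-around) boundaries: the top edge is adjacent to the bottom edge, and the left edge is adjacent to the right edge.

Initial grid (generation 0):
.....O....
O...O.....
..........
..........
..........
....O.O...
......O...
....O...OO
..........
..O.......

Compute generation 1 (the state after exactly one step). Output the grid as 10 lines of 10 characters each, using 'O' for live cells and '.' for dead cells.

Simulating step by step:
Generation 0 (given above): 10 live cells
Generation 1: 2 live cells
(generation 1 grid is the final answer)

Answer: ..........
..........
..........
..........
..........
.....O....
.......O..
..........
..........
..........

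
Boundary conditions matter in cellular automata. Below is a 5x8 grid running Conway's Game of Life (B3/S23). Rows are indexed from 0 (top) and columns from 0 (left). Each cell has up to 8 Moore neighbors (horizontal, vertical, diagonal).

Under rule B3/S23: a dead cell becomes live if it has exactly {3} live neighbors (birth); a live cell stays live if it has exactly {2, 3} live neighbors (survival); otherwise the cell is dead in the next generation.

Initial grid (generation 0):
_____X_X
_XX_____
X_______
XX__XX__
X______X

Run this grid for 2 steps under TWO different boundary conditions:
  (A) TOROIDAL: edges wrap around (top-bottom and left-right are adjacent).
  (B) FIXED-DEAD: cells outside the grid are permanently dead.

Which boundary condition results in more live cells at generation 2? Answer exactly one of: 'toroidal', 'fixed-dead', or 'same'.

Under TOROIDAL boundary, generation 2:
_XX__XXX
__X_____
X_X_____
_XX_____
_XX__X_X
Population = 14

Under FIXED-DEAD boundary, generation 2:
________
_X______
X_X_____
__X_____
XX______
Population = 6

Comparison: toroidal=14, fixed-dead=6 -> toroidal

Answer: toroidal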